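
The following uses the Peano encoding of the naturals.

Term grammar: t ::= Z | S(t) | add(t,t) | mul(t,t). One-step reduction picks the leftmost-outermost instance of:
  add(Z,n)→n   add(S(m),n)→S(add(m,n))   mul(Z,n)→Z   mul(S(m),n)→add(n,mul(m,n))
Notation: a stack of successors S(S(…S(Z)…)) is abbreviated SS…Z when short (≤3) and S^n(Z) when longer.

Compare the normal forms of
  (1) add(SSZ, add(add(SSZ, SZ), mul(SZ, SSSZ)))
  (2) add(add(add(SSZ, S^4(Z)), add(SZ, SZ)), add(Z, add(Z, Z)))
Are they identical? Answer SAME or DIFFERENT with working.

Answer: SAME — A ⇓ S^8(Z), B ⇓ S^8(Z)

Working:
Term A:
  start: add(SSZ, add(add(SSZ, SZ), mul(SZ, SSSZ)))
  [1] S(add(SZ, add(add(SSZ, SZ), mul(SZ, SSSZ))))
  [2] S(S(add(Z, add(add(SSZ, SZ), mul(SZ, SSSZ)))))
  [3] S(S(add(add(SSZ, SZ), mul(SZ, SSSZ))))
  [4] S(S(add(S(add(SZ, SZ)), mul(SZ, SSSZ))))
  [5] S(S(S(add(add(SZ, SZ), mul(SZ, SSSZ)))))
  [6] S(S(S(add(S(add(Z, SZ)), mul(SZ, SSSZ)))))
  [7] S(S(S(S(add(add(Z, SZ), mul(SZ, SSSZ))))))
  [8] S(S(S(S(add(SZ, mul(SZ, SSSZ))))))
  [9] S(S(S(S(S(add(Z, mul(SZ, SSSZ)))))))
  [10] S(S(S(S(S(mul(SZ, SSSZ))))))
  [11] S(S(S(S(S(add(SSSZ, mul(Z, SSSZ)))))))
  [12] S(S(S(S(S(S(add(SSZ, mul(Z, SSSZ))))))))
  [13] S(S(S(S(S(S(S(add(SZ, mul(Z, SSSZ)))))))))
  [14] S(S(S(S(S(S(S(S(add(Z, mul(Z, SSSZ))))))))))
  [15] S(S(S(S(S(S(S(S(mul(Z, SSSZ)))))))))
  [16] S^8(Z)

Term B:
  start: add(add(add(SSZ, S^4(Z)), add(SZ, SZ)), add(Z, add(Z, Z)))
  [1] add(add(S(add(SZ, S^4(Z))), add(SZ, SZ)), add(Z, add(Z, Z)))
  [2] add(S(add(add(SZ, S^4(Z)), add(SZ, SZ))), add(Z, add(Z, Z)))
  [3] S(add(add(add(SZ, S^4(Z)), add(SZ, SZ)), add(Z, add(Z, Z))))
  [4] S(add(add(S(add(Z, S^4(Z))), add(SZ, SZ)), add(Z, add(Z, Z))))
  [5] S(add(S(add(add(Z, S^4(Z)), add(SZ, SZ))), add(Z, add(Z, Z))))
  [6] S(S(add(add(add(Z, S^4(Z)), add(SZ, SZ)), add(Z, add(Z, Z)))))
  [7] S(S(add(add(S^4(Z), add(SZ, SZ)), add(Z, add(Z, Z)))))
  [8] S(S(add(S(add(SSSZ, add(SZ, SZ))), add(Z, add(Z, Z)))))
  [9] S(S(S(add(add(SSSZ, add(SZ, SZ)), add(Z, add(Z, Z))))))
  [10] S(S(S(add(S(add(SSZ, add(SZ, SZ))), add(Z, add(Z, Z))))))
  [11] S(S(S(S(add(add(SSZ, add(SZ, SZ)), add(Z, add(Z, Z)))))))
  [12] S(S(S(S(add(S(add(SZ, add(SZ, SZ))), add(Z, add(Z, Z)))))))
  [13] S(S(S(S(S(add(add(SZ, add(SZ, SZ)), add(Z, add(Z, Z))))))))
  [14] S(S(S(S(S(add(S(add(Z, add(SZ, SZ))), add(Z, add(Z, Z))))))))
  [15] S(S(S(S(S(S(add(add(Z, add(SZ, SZ)), add(Z, add(Z, Z)))))))))
  [16] S(S(S(S(S(S(add(add(SZ, SZ), add(Z, add(Z, Z)))))))))
  [17] S(S(S(S(S(S(add(S(add(Z, SZ)), add(Z, add(Z, Z)))))))))
  [18] S(S(S(S(S(S(S(add(add(Z, SZ), add(Z, add(Z, Z))))))))))
  [19] S(S(S(S(S(S(S(add(SZ, add(Z, add(Z, Z))))))))))
  [20] S(S(S(S(S(S(S(S(add(Z, add(Z, add(Z, Z)))))))))))
  [21] S(S(S(S(S(S(S(S(add(Z, add(Z, Z))))))))))
  [22] S(S(S(S(S(S(S(S(add(Z, Z)))))))))
  [23] S^8(Z)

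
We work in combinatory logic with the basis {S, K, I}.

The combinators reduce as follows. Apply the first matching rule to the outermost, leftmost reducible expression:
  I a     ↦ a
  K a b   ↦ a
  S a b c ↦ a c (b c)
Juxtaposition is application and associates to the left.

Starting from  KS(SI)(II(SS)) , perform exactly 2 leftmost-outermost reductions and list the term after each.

  start: KS(SI)(II(SS))
  [1] S(II(SS))
  [2] S(I(SS))

Answer: after 2 steps: S(I(SS))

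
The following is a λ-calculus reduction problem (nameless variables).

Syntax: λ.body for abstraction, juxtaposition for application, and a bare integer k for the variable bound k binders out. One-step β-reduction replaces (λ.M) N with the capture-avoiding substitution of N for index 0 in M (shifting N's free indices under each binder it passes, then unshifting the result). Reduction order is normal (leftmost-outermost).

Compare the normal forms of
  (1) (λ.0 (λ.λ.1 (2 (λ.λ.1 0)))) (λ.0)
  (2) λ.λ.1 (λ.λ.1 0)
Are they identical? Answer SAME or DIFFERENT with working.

Answer: SAME — A ⇓ λ.λ.1 (λ.λ.1 0), B ⇓ λ.λ.1 (λ.λ.1 0)

Derivation:
Term A:
  start: (λ.0 (λ.λ.1 (2 (λ.λ.1 0)))) (λ.0)
  →1  (λ.0) (λ.λ.1 ((λ.0) (λ.λ.1 0)))
  →2  λ.λ.1 ((λ.0) (λ.λ.1 0))
  →3  λ.λ.1 (λ.λ.1 0)

Term B:
  start: λ.λ.1 (λ.λ.1 0)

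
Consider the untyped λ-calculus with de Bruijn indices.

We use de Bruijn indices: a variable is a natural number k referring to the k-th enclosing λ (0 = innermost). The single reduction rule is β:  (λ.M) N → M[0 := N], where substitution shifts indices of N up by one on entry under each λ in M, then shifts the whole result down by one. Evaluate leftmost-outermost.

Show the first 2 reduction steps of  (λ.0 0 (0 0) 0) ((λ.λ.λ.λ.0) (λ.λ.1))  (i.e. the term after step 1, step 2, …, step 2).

  start: (λ.0 0 (0 0) 0) ((λ.λ.λ.λ.0) (λ.λ.1))
  step 1: (λ.λ.λ.λ.0) (λ.λ.1) ((λ.λ.λ.λ.0) (λ.λ.1)) ((λ.λ.λ.λ.0) (λ.λ.1) ((λ.λ.λ.λ.0) (λ.λ.1))) ((λ.λ.λ.λ.0) (λ.λ.1))
  step 2: (λ.λ.λ.0) ((λ.λ.λ.λ.0) (λ.λ.1)) ((λ.λ.λ.λ.0) (λ.λ.1) ((λ.λ.λ.λ.0) (λ.λ.1))) ((λ.λ.λ.λ.0) (λ.λ.1))

Answer: after 2 steps: (λ.λ.λ.0) ((λ.λ.λ.λ.0) (λ.λ.1)) ((λ.λ.λ.λ.0) (λ.λ.1) ((λ.λ.λ.λ.0) (λ.λ.1))) ((λ.λ.λ.λ.0) (λ.λ.1))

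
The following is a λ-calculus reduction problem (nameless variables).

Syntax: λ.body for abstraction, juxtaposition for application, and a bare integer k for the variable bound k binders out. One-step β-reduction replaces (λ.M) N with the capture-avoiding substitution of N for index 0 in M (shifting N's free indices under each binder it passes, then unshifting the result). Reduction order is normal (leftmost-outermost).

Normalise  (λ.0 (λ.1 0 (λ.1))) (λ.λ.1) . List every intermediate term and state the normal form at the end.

  start: (λ.0 (λ.1 0 (λ.1))) (λ.λ.1)
  step 1: (λ.λ.1) (λ.(λ.λ.1) 0 (λ.1))
  step 2: λ.λ.(λ.λ.1) 0 (λ.1)
  step 3: λ.λ.(λ.1) (λ.1)
  step 4: λ.λ.0

Answer: normal form = λ.λ.0  (in 4 steps)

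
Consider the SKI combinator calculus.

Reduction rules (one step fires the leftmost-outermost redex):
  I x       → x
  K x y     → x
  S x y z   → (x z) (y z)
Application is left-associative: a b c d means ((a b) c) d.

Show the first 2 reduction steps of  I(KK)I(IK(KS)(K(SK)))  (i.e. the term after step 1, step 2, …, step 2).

  start: I(KK)I(IK(KS)(K(SK)))
  →1  KKI(IK(KS)(K(SK)))
  →2  K(IK(KS)(K(SK)))

Answer: after 2 steps: K(IK(KS)(K(SK)))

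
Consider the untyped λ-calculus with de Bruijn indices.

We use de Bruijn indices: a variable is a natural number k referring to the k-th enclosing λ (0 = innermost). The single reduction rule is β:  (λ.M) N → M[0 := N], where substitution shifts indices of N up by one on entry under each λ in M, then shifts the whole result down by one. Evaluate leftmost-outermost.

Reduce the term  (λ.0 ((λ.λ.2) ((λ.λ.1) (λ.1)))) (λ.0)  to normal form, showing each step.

Answer: normal form = λ.λ.0  (in 3 steps)

Working:
  start: (λ.0 ((λ.λ.2) ((λ.λ.1) (λ.1)))) (λ.0)
  [1] (λ.0) ((λ.λ.λ.0) ((λ.λ.1) (λ.λ.0)))
  [2] (λ.λ.λ.0) ((λ.λ.1) (λ.λ.0))
  [3] λ.λ.0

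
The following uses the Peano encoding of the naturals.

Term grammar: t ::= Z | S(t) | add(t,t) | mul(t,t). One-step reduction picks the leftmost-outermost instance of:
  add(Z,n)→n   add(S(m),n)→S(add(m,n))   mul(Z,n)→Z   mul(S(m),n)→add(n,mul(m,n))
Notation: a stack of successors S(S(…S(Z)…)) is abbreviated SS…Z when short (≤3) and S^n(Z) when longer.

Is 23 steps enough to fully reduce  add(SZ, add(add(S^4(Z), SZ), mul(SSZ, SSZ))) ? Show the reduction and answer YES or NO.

Answer: YES — reaches normal form S^10(Z) in 22 ≤ 23 steps

Derivation:
  start: add(SZ, add(add(S^4(Z), SZ), mul(SSZ, SSZ)))
  [1] S(add(Z, add(add(S^4(Z), SZ), mul(SSZ, SSZ))))
  [2] S(add(add(S^4(Z), SZ), mul(SSZ, SSZ)))
  [3] S(add(S(add(SSSZ, SZ)), mul(SSZ, SSZ)))
  [4] S(S(add(add(SSSZ, SZ), mul(SSZ, SSZ))))
  [5] S(S(add(S(add(SSZ, SZ)), mul(SSZ, SSZ))))
  [6] S(S(S(add(add(SSZ, SZ), mul(SSZ, SSZ)))))
  [7] S(S(S(add(S(add(SZ, SZ)), mul(SSZ, SSZ)))))
  [8] S(S(S(S(add(add(SZ, SZ), mul(SSZ, SSZ))))))
  [9] S(S(S(S(add(S(add(Z, SZ)), mul(SSZ, SSZ))))))
  [10] S(S(S(S(S(add(add(Z, SZ), mul(SSZ, SSZ)))))))
  [11] S(S(S(S(S(add(SZ, mul(SSZ, SSZ)))))))
  [12] S(S(S(S(S(S(add(Z, mul(SSZ, SSZ))))))))
  [13] S(S(S(S(S(S(mul(SSZ, SSZ)))))))
  [14] S(S(S(S(S(S(add(SSZ, mul(SZ, SSZ))))))))
  [15] S(S(S(S(S(S(S(add(SZ, mul(SZ, SSZ)))))))))
  [16] S(S(S(S(S(S(S(S(add(Z, mul(SZ, SSZ))))))))))
  [17] S(S(S(S(S(S(S(S(mul(SZ, SSZ)))))))))
  [18] S(S(S(S(S(S(S(S(add(SSZ, mul(Z, SSZ))))))))))
  [19] S(S(S(S(S(S(S(S(S(add(SZ, mul(Z, SSZ)))))))))))
  [20] S(S(S(S(S(S(S(S(S(S(add(Z, mul(Z, SSZ))))))))))))
  [21] S(S(S(S(S(S(S(S(S(S(mul(Z, SSZ)))))))))))
  [22] S^10(Z)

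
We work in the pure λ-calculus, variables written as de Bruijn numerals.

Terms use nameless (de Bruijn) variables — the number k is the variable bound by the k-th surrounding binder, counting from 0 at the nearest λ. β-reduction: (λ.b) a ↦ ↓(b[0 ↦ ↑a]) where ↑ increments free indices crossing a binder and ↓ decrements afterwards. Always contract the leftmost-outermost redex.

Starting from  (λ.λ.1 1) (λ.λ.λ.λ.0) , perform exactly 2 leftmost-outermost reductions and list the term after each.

  start: (λ.λ.1 1) (λ.λ.λ.λ.0)
  step 1: λ.(λ.λ.λ.λ.0) (λ.λ.λ.λ.0)
  step 2: λ.λ.λ.λ.0

Answer: after 2 steps: λ.λ.λ.λ.0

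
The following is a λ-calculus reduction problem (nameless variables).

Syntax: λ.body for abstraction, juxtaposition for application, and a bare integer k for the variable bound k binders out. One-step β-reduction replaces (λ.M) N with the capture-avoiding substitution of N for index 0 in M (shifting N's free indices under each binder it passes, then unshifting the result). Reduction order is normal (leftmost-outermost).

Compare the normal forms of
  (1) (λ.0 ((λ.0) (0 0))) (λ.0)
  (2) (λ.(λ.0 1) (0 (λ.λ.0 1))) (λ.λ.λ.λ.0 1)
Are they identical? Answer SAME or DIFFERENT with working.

Answer: DIFFERENT — A ⇓ λ.0, B ⇓ λ.λ.0 1

Reduction:
Term A:
  start: (λ.0 ((λ.0) (0 0))) (λ.0)
  step 1: (λ.0) ((λ.0) ((λ.0) (λ.0)))
  step 2: (λ.0) ((λ.0) (λ.0))
  step 3: (λ.0) (λ.0)
  step 4: λ.0

Term B:
  start: (λ.(λ.0 1) (0 (λ.λ.0 1))) (λ.λ.λ.λ.0 1)
  step 1: (λ.0 (λ.λ.λ.λ.0 1)) ((λ.λ.λ.λ.0 1) (λ.λ.0 1))
  step 2: (λ.λ.λ.λ.0 1) (λ.λ.0 1) (λ.λ.λ.λ.0 1)
  step 3: (λ.λ.λ.0 1) (λ.λ.λ.λ.0 1)
  step 4: λ.λ.0 1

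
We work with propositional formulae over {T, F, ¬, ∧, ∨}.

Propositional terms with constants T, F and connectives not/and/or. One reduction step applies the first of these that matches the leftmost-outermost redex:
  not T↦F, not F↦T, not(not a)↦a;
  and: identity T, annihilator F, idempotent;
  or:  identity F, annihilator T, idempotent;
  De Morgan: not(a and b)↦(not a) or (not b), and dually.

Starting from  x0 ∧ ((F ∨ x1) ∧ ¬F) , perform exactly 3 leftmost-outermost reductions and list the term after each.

Answer: after 3 steps: x0 ∧ x1

Derivation:
  start: x0 ∧ ((F ∨ x1) ∧ ¬F)
  step 1: x0 ∧ (x1 ∧ ¬F)
  step 2: x0 ∧ (x1 ∧ T)
  step 3: x0 ∧ x1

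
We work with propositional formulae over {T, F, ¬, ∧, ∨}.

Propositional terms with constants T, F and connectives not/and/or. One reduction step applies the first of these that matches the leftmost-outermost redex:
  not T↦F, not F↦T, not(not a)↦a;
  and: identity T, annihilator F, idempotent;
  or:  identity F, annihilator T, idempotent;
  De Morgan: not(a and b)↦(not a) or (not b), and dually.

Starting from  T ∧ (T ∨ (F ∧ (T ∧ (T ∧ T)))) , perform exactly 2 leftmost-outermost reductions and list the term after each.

Answer: after 2 steps: T

Reduction:
  start: T ∧ (T ∨ (F ∧ (T ∧ (T ∧ T))))
  [1] T ∨ (F ∧ (T ∧ (T ∧ T)))
  [2] T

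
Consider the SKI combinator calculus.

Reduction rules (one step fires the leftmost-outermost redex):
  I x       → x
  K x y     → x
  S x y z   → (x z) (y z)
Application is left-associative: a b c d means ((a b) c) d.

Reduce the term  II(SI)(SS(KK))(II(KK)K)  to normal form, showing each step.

Answer: normal form = K(SKK)  (in 12 steps)

Reduction:
  start: II(SI)(SS(KK))(II(KK)K)
  step 1: I(SI)(SS(KK))(II(KK)K)
  step 2: SI(SS(KK))(II(KK)K)
  step 3: I(II(KK)K)(SS(KK)(II(KK)K))
  step 4: II(KK)K(SS(KK)(II(KK)K))
  step 5: I(KK)K(SS(KK)(II(KK)K))
  step 6: KKK(SS(KK)(II(KK)K))
  step 7: K(SS(KK)(II(KK)K))
  step 8: K(S(II(KK)K)(KK(II(KK)K)))
  step 9: K(S(I(KK)K)(KK(II(KK)K)))
  step 10: K(S(KKK)(KK(II(KK)K)))
  step 11: K(SK(KK(II(KK)K)))
  step 12: K(SKK)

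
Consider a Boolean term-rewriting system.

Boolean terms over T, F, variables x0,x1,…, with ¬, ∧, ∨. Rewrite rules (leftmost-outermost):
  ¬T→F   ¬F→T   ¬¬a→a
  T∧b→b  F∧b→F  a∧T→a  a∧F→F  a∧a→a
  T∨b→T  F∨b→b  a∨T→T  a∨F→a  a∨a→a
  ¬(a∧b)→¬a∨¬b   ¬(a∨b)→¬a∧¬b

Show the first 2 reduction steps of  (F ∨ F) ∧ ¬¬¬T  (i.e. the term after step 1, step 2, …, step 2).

  start: (F ∨ F) ∧ ¬¬¬T
  [1] F ∧ ¬¬¬T
  [2] F

Answer: after 2 steps: F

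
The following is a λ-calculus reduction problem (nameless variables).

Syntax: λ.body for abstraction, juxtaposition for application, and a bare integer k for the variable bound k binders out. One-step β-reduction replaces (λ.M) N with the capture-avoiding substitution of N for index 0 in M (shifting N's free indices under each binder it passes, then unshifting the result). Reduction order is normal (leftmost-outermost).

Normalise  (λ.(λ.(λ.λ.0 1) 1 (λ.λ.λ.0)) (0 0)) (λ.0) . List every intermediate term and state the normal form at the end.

  start: (λ.(λ.(λ.λ.0 1) 1 (λ.λ.λ.0)) (0 0)) (λ.0)
  step 1: (λ.(λ.λ.0 1) (λ.0) (λ.λ.λ.0)) ((λ.0) (λ.0))
  step 2: (λ.λ.0 1) (λ.0) (λ.λ.λ.0)
  step 3: (λ.0 (λ.0)) (λ.λ.λ.0)
  step 4: (λ.λ.λ.0) (λ.0)
  step 5: λ.λ.0

Answer: normal form = λ.λ.0  (in 5 steps)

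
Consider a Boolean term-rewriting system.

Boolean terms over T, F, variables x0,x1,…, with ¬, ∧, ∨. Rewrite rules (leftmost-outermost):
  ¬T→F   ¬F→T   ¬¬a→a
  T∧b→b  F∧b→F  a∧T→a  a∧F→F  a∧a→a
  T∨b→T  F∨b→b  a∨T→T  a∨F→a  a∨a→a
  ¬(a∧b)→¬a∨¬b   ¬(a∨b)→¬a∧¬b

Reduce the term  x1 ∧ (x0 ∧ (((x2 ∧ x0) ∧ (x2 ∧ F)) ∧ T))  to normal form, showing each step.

Answer: normal form = F  (in 5 steps)

Reduction:
  start: x1 ∧ (x0 ∧ (((x2 ∧ x0) ∧ (x2 ∧ F)) ∧ T))
  [1] x1 ∧ (x0 ∧ ((x2 ∧ x0) ∧ (x2 ∧ F)))
  [2] x1 ∧ (x0 ∧ ((x2 ∧ x0) ∧ F))
  [3] x1 ∧ (x0 ∧ F)
  [4] x1 ∧ F
  [5] F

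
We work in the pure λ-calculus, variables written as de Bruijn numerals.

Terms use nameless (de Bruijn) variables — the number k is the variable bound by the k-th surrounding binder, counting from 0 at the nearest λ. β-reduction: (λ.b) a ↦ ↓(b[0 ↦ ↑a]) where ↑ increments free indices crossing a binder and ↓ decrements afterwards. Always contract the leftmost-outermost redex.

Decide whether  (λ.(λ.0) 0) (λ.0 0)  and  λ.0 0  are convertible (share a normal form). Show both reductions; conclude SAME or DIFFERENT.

Term A:
  start: (λ.(λ.0) 0) (λ.0 0)
  →1  (λ.0) (λ.0 0)
  →2  λ.0 0

Term B:
  start: λ.0 0

Answer: SAME — A ⇓ λ.0 0, B ⇓ λ.0 0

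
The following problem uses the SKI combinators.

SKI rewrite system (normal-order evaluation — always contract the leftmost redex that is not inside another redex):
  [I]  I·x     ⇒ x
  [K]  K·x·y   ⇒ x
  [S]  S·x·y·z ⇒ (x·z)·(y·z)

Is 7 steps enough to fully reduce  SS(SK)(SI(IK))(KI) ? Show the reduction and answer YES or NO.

Answer: NO — after 7 steps the term is K(KI)(SI(IK)(KI)), not yet normal

Derivation:
  start: SS(SK)(SI(IK))(KI)
  [1] S(SI(IK))(SK(SI(IK)))(KI)
  [2] SI(IK)(KI)(SK(SI(IK))(KI))
  [3] I(KI)(IK(KI))(SK(SI(IK))(KI))
  [4] KI(IK(KI))(SK(SI(IK))(KI))
  [5] I(SK(SI(IK))(KI))
  [6] SK(SI(IK))(KI)
  [7] K(KI)(SI(IK)(KI))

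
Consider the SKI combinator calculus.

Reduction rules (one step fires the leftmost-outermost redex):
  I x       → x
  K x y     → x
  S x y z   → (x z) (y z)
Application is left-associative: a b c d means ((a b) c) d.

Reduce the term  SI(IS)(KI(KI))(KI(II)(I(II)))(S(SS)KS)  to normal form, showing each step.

Answer: normal form = S(S(KS)(S(KS)(S(KS))))  (in 19 steps)

Derivation:
  start: SI(IS)(KI(KI))(KI(II)(I(II)))(S(SS)KS)
  →1  I(KI(KI))(IS(KI(KI)))(KI(II)(I(II)))(S(SS)KS)
  →2  KI(KI)(IS(KI(KI)))(KI(II)(I(II)))(S(SS)KS)
  →3  I(IS(KI(KI)))(KI(II)(I(II)))(S(SS)KS)
  →4  IS(KI(KI))(KI(II)(I(II)))(S(SS)KS)
  →5  S(KI(KI))(KI(II)(I(II)))(S(SS)KS)
  →6  KI(KI)(S(SS)KS)(KI(II)(I(II))(S(SS)KS))
  →7  I(S(SS)KS)(KI(II)(I(II))(S(SS)KS))
  →8  S(SS)KS(KI(II)(I(II))(S(SS)KS))
  →9  SSS(KS)(KI(II)(I(II))(S(SS)KS))
  →10  S(KS)(S(KS))(KI(II)(I(II))(S(SS)KS))
  →11  KS(KI(II)(I(II))(S(SS)KS))(S(KS)(KI(II)(I(II))(S(SS)KS)))
  →12  S(S(KS)(KI(II)(I(II))(S(SS)KS)))
  →13  S(S(KS)(I(I(II))(S(SS)KS)))
  →14  S(S(KS)(I(II)(S(SS)KS)))
  →15  S(S(KS)(II(S(SS)KS)))
  →16  S(S(KS)(I(S(SS)KS)))
  →17  S(S(KS)(S(SS)KS))
  →18  S(S(KS)(SSS(KS)))
  →19  S(S(KS)(S(KS)(S(KS))))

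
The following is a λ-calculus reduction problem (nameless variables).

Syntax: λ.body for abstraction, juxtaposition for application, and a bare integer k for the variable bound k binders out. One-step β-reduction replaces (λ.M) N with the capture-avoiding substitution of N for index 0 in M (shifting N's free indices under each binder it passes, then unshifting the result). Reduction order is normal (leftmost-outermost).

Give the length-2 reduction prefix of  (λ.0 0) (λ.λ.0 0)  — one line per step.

  start: (λ.0 0) (λ.λ.0 0)
  →1  (λ.λ.0 0) (λ.λ.0 0)
  →2  λ.0 0

Answer: after 2 steps: λ.0 0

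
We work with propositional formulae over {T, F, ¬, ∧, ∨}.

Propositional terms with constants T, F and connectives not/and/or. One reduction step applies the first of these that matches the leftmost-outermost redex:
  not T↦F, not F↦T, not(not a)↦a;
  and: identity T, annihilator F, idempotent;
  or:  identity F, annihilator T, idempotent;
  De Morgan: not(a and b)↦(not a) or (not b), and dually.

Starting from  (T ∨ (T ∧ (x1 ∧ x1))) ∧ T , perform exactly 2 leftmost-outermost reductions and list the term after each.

Answer: after 2 steps: T

Reduction:
  start: (T ∨ (T ∧ (x1 ∧ x1))) ∧ T
  →1  T ∨ (T ∧ (x1 ∧ x1))
  →2  T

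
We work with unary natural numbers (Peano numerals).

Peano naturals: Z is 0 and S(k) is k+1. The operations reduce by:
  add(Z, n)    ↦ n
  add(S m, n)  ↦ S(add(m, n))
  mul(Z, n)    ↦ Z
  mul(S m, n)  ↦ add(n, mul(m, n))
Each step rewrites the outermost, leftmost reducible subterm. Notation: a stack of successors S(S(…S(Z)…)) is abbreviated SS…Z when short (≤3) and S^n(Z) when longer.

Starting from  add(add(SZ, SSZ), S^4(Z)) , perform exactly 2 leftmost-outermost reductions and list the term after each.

  start: add(add(SZ, SSZ), S^4(Z))
  [1] add(S(add(Z, SSZ)), S^4(Z))
  [2] S(add(add(Z, SSZ), S^4(Z)))

Answer: after 2 steps: S(add(add(Z, SSZ), S^4(Z)))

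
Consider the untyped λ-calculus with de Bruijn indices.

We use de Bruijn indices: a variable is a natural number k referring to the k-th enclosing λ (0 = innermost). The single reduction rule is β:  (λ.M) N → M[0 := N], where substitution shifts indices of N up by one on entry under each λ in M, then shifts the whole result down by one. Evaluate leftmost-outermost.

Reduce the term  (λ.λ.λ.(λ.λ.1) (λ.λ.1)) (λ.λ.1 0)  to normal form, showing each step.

Answer: normal form = λ.λ.λ.λ.λ.1  (in 2 steps)

Derivation:
  start: (λ.λ.λ.(λ.λ.1) (λ.λ.1)) (λ.λ.1 0)
  [1] λ.λ.(λ.λ.1) (λ.λ.1)
  [2] λ.λ.λ.λ.λ.1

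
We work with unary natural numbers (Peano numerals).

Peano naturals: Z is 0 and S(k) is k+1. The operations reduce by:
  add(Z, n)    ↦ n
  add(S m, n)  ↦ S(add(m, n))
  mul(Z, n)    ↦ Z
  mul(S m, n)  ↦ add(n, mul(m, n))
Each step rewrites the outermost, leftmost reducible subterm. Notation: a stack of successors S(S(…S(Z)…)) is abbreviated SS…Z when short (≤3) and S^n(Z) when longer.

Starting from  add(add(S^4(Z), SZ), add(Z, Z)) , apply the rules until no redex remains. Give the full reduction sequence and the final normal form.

Answer: normal form = S^5(Z)  (in 12 steps)

Working:
  start: add(add(S^4(Z), SZ), add(Z, Z))
  [1] add(S(add(SSSZ, SZ)), add(Z, Z))
  [2] S(add(add(SSSZ, SZ), add(Z, Z)))
  [3] S(add(S(add(SSZ, SZ)), add(Z, Z)))
  [4] S(S(add(add(SSZ, SZ), add(Z, Z))))
  [5] S(S(add(S(add(SZ, SZ)), add(Z, Z))))
  [6] S(S(S(add(add(SZ, SZ), add(Z, Z)))))
  [7] S(S(S(add(S(add(Z, SZ)), add(Z, Z)))))
  [8] S(S(S(S(add(add(Z, SZ), add(Z, Z))))))
  [9] S(S(S(S(add(SZ, add(Z, Z))))))
  [10] S(S(S(S(S(add(Z, add(Z, Z)))))))
  [11] S(S(S(S(S(add(Z, Z))))))
  [12] S^5(Z)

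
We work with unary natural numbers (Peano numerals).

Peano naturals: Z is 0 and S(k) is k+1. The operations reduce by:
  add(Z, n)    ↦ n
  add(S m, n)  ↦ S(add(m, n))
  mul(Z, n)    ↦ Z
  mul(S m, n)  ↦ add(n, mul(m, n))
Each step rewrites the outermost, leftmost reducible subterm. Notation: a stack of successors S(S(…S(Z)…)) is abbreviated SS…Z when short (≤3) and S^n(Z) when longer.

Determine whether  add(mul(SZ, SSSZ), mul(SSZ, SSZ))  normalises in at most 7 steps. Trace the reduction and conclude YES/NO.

Answer: NO — after 7 steps the term is S(S(S(add(add(Z, mul(Z, SSSZ)), mul(SSZ, SSZ))))), not yet normal

Working:
  start: add(mul(SZ, SSSZ), mul(SSZ, SSZ))
  step 1: add(add(SSSZ, mul(Z, SSSZ)), mul(SSZ, SSZ))
  step 2: add(S(add(SSZ, mul(Z, SSSZ))), mul(SSZ, SSZ))
  step 3: S(add(add(SSZ, mul(Z, SSSZ)), mul(SSZ, SSZ)))
  step 4: S(add(S(add(SZ, mul(Z, SSSZ))), mul(SSZ, SSZ)))
  step 5: S(S(add(add(SZ, mul(Z, SSSZ)), mul(SSZ, SSZ))))
  step 6: S(S(add(S(add(Z, mul(Z, SSSZ))), mul(SSZ, SSZ))))
  step 7: S(S(S(add(add(Z, mul(Z, SSSZ)), mul(SSZ, SSZ)))))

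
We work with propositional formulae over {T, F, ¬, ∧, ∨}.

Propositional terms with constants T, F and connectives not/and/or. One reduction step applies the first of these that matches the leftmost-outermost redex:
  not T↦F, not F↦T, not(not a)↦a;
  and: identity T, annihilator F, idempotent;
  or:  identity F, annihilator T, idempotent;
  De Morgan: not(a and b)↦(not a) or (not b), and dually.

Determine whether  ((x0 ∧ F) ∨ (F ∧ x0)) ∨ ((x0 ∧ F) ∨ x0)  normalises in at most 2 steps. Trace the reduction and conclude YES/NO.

  start: ((x0 ∧ F) ∨ (F ∧ x0)) ∨ ((x0 ∧ F) ∨ x0)
  →1  (F ∨ (F ∧ x0)) ∨ ((x0 ∧ F) ∨ x0)
  →2  (F ∧ x0) ∨ ((x0 ∧ F) ∨ x0)

Answer: NO — after 2 steps the term is (F ∧ x0) ∨ ((x0 ∧ F) ∨ x0), not yet normal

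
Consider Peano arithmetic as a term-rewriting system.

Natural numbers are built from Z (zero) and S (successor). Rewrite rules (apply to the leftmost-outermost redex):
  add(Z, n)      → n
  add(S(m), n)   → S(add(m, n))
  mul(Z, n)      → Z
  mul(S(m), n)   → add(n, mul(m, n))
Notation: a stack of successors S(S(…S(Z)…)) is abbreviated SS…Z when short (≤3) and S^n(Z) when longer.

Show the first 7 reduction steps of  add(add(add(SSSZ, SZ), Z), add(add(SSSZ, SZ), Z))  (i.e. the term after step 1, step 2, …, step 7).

  start: add(add(add(SSSZ, SZ), Z), add(add(SSSZ, SZ), Z))
  step 1: add(add(S(add(SSZ, SZ)), Z), add(add(SSSZ, SZ), Z))
  step 2: add(S(add(add(SSZ, SZ), Z)), add(add(SSSZ, SZ), Z))
  step 3: S(add(add(add(SSZ, SZ), Z), add(add(SSSZ, SZ), Z)))
  step 4: S(add(add(S(add(SZ, SZ)), Z), add(add(SSSZ, SZ), Z)))
  step 5: S(add(S(add(add(SZ, SZ), Z)), add(add(SSSZ, SZ), Z)))
  step 6: S(S(add(add(add(SZ, SZ), Z), add(add(SSSZ, SZ), Z))))
  step 7: S(S(add(add(S(add(Z, SZ)), Z), add(add(SSSZ, SZ), Z))))

Answer: after 7 steps: S(S(add(add(S(add(Z, SZ)), Z), add(add(SSSZ, SZ), Z))))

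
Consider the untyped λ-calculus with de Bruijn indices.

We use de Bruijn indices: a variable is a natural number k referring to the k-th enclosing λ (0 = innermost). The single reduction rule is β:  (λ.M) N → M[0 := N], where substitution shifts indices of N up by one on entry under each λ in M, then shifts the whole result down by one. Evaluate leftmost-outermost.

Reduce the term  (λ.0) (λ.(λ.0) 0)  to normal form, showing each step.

  start: (λ.0) (λ.(λ.0) 0)
  [1] λ.(λ.0) 0
  [2] λ.0

Answer: normal form = λ.0  (in 2 steps)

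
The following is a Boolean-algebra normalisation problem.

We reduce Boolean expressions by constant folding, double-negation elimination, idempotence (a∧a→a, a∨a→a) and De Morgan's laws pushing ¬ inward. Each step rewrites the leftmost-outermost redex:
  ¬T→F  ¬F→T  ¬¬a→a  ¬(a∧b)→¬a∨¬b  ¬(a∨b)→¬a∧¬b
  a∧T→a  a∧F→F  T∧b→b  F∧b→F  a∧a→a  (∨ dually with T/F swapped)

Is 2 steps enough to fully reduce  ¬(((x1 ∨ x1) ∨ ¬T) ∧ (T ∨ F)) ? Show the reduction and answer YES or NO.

Answer: NO — after 2 steps the term is (¬(x1 ∨ x1) ∧ ¬¬T) ∨ ¬(T ∨ F), not yet normal

Derivation:
  start: ¬(((x1 ∨ x1) ∨ ¬T) ∧ (T ∨ F))
  [1] ¬((x1 ∨ x1) ∨ ¬T) ∨ ¬(T ∨ F)
  [2] (¬(x1 ∨ x1) ∧ ¬¬T) ∨ ¬(T ∨ F)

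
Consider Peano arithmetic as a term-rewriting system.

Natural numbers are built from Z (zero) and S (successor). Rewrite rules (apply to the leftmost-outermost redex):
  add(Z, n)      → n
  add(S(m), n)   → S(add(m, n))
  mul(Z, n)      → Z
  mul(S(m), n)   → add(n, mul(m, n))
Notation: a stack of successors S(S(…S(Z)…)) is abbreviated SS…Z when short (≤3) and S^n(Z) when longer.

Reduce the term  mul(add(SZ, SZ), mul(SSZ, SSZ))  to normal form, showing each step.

Answer: normal form = S^8(Z)  (in 33 steps)

Working:
  start: mul(add(SZ, SZ), mul(SSZ, SSZ))
  step 1: mul(S(add(Z, SZ)), mul(SSZ, SSZ))
  step 2: add(mul(SSZ, SSZ), mul(add(Z, SZ), mul(SSZ, SSZ)))
  step 3: add(add(SSZ, mul(SZ, SSZ)), mul(add(Z, SZ), mul(SSZ, SSZ)))
  step 4: add(S(add(SZ, mul(SZ, SSZ))), mul(add(Z, SZ), mul(SSZ, SSZ)))
  step 5: S(add(add(SZ, mul(SZ, SSZ)), mul(add(Z, SZ), mul(SSZ, SSZ))))
  step 6: S(add(S(add(Z, mul(SZ, SSZ))), mul(add(Z, SZ), mul(SSZ, SSZ))))
  step 7: S(S(add(add(Z, mul(SZ, SSZ)), mul(add(Z, SZ), mul(SSZ, SSZ)))))
  step 8: S(S(add(mul(SZ, SSZ), mul(add(Z, SZ), mul(SSZ, SSZ)))))
  step 9: S(S(add(add(SSZ, mul(Z, SSZ)), mul(add(Z, SZ), mul(SSZ, SSZ)))))
  step 10: S(S(add(S(add(SZ, mul(Z, SSZ))), mul(add(Z, SZ), mul(SSZ, SSZ)))))
  step 11: S(S(S(add(add(SZ, mul(Z, SSZ)), mul(add(Z, SZ), mul(SSZ, SSZ))))))
  step 12: S(S(S(add(S(add(Z, mul(Z, SSZ))), mul(add(Z, SZ), mul(SSZ, SSZ))))))
  step 13: S(S(S(S(add(add(Z, mul(Z, SSZ)), mul(add(Z, SZ), mul(SSZ, SSZ)))))))
  step 14: S(S(S(S(add(mul(Z, SSZ), mul(add(Z, SZ), mul(SSZ, SSZ)))))))
  step 15: S(S(S(S(add(Z, mul(add(Z, SZ), mul(SSZ, SSZ)))))))
  step 16: S(S(S(S(mul(add(Z, SZ), mul(SSZ, SSZ))))))
  step 17: S(S(S(S(mul(SZ, mul(SSZ, SSZ))))))
  step 18: S(S(S(S(add(mul(SSZ, SSZ), mul(Z, mul(SSZ, SSZ)))))))
  step 19: S(S(S(S(add(add(SSZ, mul(SZ, SSZ)), mul(Z, mul(SSZ, SSZ)))))))
  step 20: S(S(S(S(add(S(add(SZ, mul(SZ, SSZ))), mul(Z, mul(SSZ, SSZ)))))))
  step 21: S(S(S(S(S(add(add(SZ, mul(SZ, SSZ)), mul(Z, mul(SSZ, SSZ))))))))
  step 22: S(S(S(S(S(add(S(add(Z, mul(SZ, SSZ))), mul(Z, mul(SSZ, SSZ))))))))
  step 23: S(S(S(S(S(S(add(add(Z, mul(SZ, SSZ)), mul(Z, mul(SSZ, SSZ)))))))))
  step 24: S(S(S(S(S(S(add(mul(SZ, SSZ), mul(Z, mul(SSZ, SSZ)))))))))
  step 25: S(S(S(S(S(S(add(add(SSZ, mul(Z, SSZ)), mul(Z, mul(SSZ, SSZ)))))))))
  step 26: S(S(S(S(S(S(add(S(add(SZ, mul(Z, SSZ))), mul(Z, mul(SSZ, SSZ)))))))))
  step 27: S(S(S(S(S(S(S(add(add(SZ, mul(Z, SSZ)), mul(Z, mul(SSZ, SSZ))))))))))
  step 28: S(S(S(S(S(S(S(add(S(add(Z, mul(Z, SSZ))), mul(Z, mul(SSZ, SSZ))))))))))
  step 29: S(S(S(S(S(S(S(S(add(add(Z, mul(Z, SSZ)), mul(Z, mul(SSZ, SSZ)))))))))))
  step 30: S(S(S(S(S(S(S(S(add(mul(Z, SSZ), mul(Z, mul(SSZ, SSZ)))))))))))
  step 31: S(S(S(S(S(S(S(S(add(Z, mul(Z, mul(SSZ, SSZ)))))))))))
  step 32: S(S(S(S(S(S(S(S(mul(Z, mul(SSZ, SSZ))))))))))
  step 33: S^8(Z)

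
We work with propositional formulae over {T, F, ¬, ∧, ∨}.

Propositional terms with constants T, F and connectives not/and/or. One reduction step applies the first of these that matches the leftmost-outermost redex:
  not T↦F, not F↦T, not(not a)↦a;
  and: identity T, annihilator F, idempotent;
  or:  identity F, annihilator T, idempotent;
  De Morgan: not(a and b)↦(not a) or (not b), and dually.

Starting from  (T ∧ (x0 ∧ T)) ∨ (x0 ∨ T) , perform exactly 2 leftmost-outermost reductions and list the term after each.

  start: (T ∧ (x0 ∧ T)) ∨ (x0 ∨ T)
  step 1: (x0 ∧ T) ∨ (x0 ∨ T)
  step 2: x0 ∨ (x0 ∨ T)

Answer: after 2 steps: x0 ∨ (x0 ∨ T)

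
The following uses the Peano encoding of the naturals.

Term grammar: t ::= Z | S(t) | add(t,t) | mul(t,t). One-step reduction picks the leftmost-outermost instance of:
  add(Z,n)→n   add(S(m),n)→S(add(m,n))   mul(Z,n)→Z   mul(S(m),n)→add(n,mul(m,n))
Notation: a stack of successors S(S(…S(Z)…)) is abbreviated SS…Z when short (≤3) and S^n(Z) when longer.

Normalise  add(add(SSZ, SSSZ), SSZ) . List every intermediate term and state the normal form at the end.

  start: add(add(SSZ, SSSZ), SSZ)
  →1  add(S(add(SZ, SSSZ)), SSZ)
  →2  S(add(add(SZ, SSSZ), SSZ))
  →3  S(add(S(add(Z, SSSZ)), SSZ))
  →4  S(S(add(add(Z, SSSZ), SSZ)))
  →5  S(S(add(SSSZ, SSZ)))
  →6  S(S(S(add(SSZ, SSZ))))
  →7  S(S(S(S(add(SZ, SSZ)))))
  →8  S(S(S(S(S(add(Z, SSZ))))))
  →9  S^7(Z)

Answer: normal form = S^7(Z)  (in 9 steps)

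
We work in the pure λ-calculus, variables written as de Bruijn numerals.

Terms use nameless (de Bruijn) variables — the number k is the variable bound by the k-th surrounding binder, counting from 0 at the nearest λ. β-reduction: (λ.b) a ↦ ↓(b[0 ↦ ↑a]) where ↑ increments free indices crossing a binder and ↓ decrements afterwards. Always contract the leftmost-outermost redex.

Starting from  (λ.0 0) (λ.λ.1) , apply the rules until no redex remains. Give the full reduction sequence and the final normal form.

  start: (λ.0 0) (λ.λ.1)
  step 1: (λ.λ.1) (λ.λ.1)
  step 2: λ.λ.λ.1

Answer: normal form = λ.λ.λ.1  (in 2 steps)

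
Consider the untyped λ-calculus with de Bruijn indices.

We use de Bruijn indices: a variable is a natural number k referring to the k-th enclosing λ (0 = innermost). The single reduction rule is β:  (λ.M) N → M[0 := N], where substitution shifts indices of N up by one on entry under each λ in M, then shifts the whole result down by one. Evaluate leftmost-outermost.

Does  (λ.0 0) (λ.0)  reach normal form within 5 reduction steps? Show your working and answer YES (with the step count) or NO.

Answer: YES — reaches normal form λ.0 in 2 ≤ 5 steps

Working:
  start: (λ.0 0) (λ.0)
  →1  (λ.0) (λ.0)
  →2  λ.0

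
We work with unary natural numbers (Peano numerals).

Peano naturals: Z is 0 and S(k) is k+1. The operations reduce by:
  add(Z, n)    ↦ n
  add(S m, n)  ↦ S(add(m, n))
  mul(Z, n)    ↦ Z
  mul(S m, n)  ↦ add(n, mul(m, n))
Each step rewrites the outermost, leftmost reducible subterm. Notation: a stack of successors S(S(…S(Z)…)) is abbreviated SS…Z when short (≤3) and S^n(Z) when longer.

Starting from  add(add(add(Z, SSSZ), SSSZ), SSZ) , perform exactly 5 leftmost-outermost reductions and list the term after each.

  start: add(add(add(Z, SSSZ), SSSZ), SSZ)
  [1] add(add(SSSZ, SSSZ), SSZ)
  [2] add(S(add(SSZ, SSSZ)), SSZ)
  [3] S(add(add(SSZ, SSSZ), SSZ))
  [4] S(add(S(add(SZ, SSSZ)), SSZ))
  [5] S(S(add(add(SZ, SSSZ), SSZ)))

Answer: after 5 steps: S(S(add(add(SZ, SSSZ), SSZ)))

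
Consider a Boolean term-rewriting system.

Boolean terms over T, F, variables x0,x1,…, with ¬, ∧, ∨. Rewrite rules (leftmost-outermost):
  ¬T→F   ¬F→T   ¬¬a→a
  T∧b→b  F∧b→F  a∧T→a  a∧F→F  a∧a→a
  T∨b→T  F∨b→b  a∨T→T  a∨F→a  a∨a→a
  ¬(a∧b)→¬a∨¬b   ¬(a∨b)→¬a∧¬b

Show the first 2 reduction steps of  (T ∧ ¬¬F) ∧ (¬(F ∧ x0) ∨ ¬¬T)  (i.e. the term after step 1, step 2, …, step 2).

Answer: after 2 steps: F ∧ (¬(F ∧ x0) ∨ ¬¬T)

Working:
  start: (T ∧ ¬¬F) ∧ (¬(F ∧ x0) ∨ ¬¬T)
  step 1: ¬¬F ∧ (¬(F ∧ x0) ∨ ¬¬T)
  step 2: F ∧ (¬(F ∧ x0) ∨ ¬¬T)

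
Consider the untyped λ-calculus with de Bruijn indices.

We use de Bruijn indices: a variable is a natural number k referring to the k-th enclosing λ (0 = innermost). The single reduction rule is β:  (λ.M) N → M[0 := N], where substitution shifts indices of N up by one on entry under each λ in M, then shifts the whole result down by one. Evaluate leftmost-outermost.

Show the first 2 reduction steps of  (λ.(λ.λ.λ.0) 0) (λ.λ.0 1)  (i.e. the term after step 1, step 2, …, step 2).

  start: (λ.(λ.λ.λ.0) 0) (λ.λ.0 1)
  [1] (λ.λ.λ.0) (λ.λ.0 1)
  [2] λ.λ.0

Answer: after 2 steps: λ.λ.0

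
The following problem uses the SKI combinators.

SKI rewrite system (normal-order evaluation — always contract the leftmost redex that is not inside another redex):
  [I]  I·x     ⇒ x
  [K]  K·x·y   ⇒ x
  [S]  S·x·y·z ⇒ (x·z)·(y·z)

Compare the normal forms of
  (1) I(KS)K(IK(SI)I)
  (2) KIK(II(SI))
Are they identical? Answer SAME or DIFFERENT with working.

Term A:
  start: I(KS)K(IK(SI)I)
  →1  KSK(IK(SI)I)
  →2  S(IK(SI)I)
  →3  S(K(SI)I)
  →4  S(SI)

Term B:
  start: KIK(II(SI))
  →1  I(II(SI))
  →2  II(SI)
  →3  I(SI)
  →4  SI

Answer: DIFFERENT — A ⇓ S(SI), B ⇓ SI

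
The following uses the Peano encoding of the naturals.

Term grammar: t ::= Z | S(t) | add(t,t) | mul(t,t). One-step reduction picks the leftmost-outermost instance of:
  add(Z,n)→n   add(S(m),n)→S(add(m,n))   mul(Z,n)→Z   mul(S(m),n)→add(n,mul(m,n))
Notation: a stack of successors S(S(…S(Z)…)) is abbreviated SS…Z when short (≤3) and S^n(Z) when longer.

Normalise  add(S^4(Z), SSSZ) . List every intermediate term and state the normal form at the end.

  start: add(S^4(Z), SSSZ)
  [1] S(add(SSSZ, SSSZ))
  [2] S(S(add(SSZ, SSSZ)))
  [3] S(S(S(add(SZ, SSSZ))))
  [4] S(S(S(S(add(Z, SSSZ)))))
  [5] S^7(Z)

Answer: normal form = S^7(Z)  (in 5 steps)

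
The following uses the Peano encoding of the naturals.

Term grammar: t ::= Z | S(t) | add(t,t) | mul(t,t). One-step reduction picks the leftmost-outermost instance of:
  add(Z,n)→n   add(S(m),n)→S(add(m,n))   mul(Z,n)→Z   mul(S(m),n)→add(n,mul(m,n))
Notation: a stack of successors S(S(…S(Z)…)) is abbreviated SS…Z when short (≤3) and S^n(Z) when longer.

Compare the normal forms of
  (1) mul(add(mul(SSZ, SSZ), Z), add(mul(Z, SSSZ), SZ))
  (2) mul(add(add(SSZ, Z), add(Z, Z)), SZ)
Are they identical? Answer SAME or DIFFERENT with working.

Answer: DIFFERENT — A ⇓ S^4(Z), B ⇓ SSZ

Reduction:
Term A:
  start: mul(add(mul(SSZ, SSZ), Z), add(mul(Z, SSSZ), SZ))
  →1  mul(add(add(SSZ, mul(SZ, SSZ)), Z), add(mul(Z, SSSZ), SZ))
  →2  mul(add(S(add(SZ, mul(SZ, SSZ))), Z), add(mul(Z, SSSZ), SZ))
  →3  mul(S(add(add(SZ, mul(SZ, SSZ)), Z)), add(mul(Z, SSSZ), SZ))
  →4  add(add(mul(Z, SSSZ), SZ), mul(add(add(SZ, mul(SZ, SSZ)), Z), add(mul(Z, SSSZ), SZ)))
  →5  add(add(Z, SZ), mul(add(add(SZ, mul(SZ, SSZ)), Z), add(mul(Z, SSSZ), SZ)))
  →6  add(SZ, mul(add(add(SZ, mul(SZ, SSZ)), Z), add(mul(Z, SSSZ), SZ)))
  →7  S(add(Z, mul(add(add(SZ, mul(SZ, SSZ)), Z), add(mul(Z, SSSZ), SZ))))
  →8  S(mul(add(add(SZ, mul(SZ, SSZ)), Z), add(mul(Z, SSSZ), SZ)))
  →9  S(mul(add(S(add(Z, mul(SZ, SSZ))), Z), add(mul(Z, SSSZ), SZ)))
  →10  S(mul(S(add(add(Z, mul(SZ, SSZ)), Z)), add(mul(Z, SSSZ), SZ)))
  →11  S(add(add(mul(Z, SSSZ), SZ), mul(add(add(Z, mul(SZ, SSZ)), Z), add(mul(Z, SSSZ), SZ))))
  →12  S(add(add(Z, SZ), mul(add(add(Z, mul(SZ, SSZ)), Z), add(mul(Z, SSSZ), SZ))))
  →13  S(add(SZ, mul(add(add(Z, mul(SZ, SSZ)), Z), add(mul(Z, SSSZ), SZ))))
  →14  S(S(add(Z, mul(add(add(Z, mul(SZ, SSZ)), Z), add(mul(Z, SSSZ), SZ)))))
  →15  S(S(mul(add(add(Z, mul(SZ, SSZ)), Z), add(mul(Z, SSSZ), SZ))))
  →16  S(S(mul(add(mul(SZ, SSZ), Z), add(mul(Z, SSSZ), SZ))))
  →17  S(S(mul(add(add(SSZ, mul(Z, SSZ)), Z), add(mul(Z, SSSZ), SZ))))
  →18  S(S(mul(add(S(add(SZ, mul(Z, SSZ))), Z), add(mul(Z, SSSZ), SZ))))
  →19  S(S(mul(S(add(add(SZ, mul(Z, SSZ)), Z)), add(mul(Z, SSSZ), SZ))))
  →20  S(S(add(add(mul(Z, SSSZ), SZ), mul(add(add(SZ, mul(Z, SSZ)), Z), add(mul(Z, SSSZ), SZ)))))
  →21  S(S(add(add(Z, SZ), mul(add(add(SZ, mul(Z, SSZ)), Z), add(mul(Z, SSSZ), SZ)))))
  →22  S(S(add(SZ, mul(add(add(SZ, mul(Z, SSZ)), Z), add(mul(Z, SSSZ), SZ)))))
  →23  S(S(S(add(Z, mul(add(add(SZ, mul(Z, SSZ)), Z), add(mul(Z, SSSZ), SZ))))))
  →24  S(S(S(mul(add(add(SZ, mul(Z, SSZ)), Z), add(mul(Z, SSSZ), SZ)))))
  →25  S(S(S(mul(add(S(add(Z, mul(Z, SSZ))), Z), add(mul(Z, SSSZ), SZ)))))
  →26  S(S(S(mul(S(add(add(Z, mul(Z, SSZ)), Z)), add(mul(Z, SSSZ), SZ)))))
  →27  S(S(S(add(add(mul(Z, SSSZ), SZ), mul(add(add(Z, mul(Z, SSZ)), Z), add(mul(Z, SSSZ), SZ))))))
  →28  S(S(S(add(add(Z, SZ), mul(add(add(Z, mul(Z, SSZ)), Z), add(mul(Z, SSSZ), SZ))))))
  →29  S(S(S(add(SZ, mul(add(add(Z, mul(Z, SSZ)), Z), add(mul(Z, SSSZ), SZ))))))
  →30  S(S(S(S(add(Z, mul(add(add(Z, mul(Z, SSZ)), Z), add(mul(Z, SSSZ), SZ)))))))
  →31  S(S(S(S(mul(add(add(Z, mul(Z, SSZ)), Z), add(mul(Z, SSSZ), SZ))))))
  →32  S(S(S(S(mul(add(mul(Z, SSZ), Z), add(mul(Z, SSSZ), SZ))))))
  →33  S(S(S(S(mul(add(Z, Z), add(mul(Z, SSSZ), SZ))))))
  →34  S(S(S(S(mul(Z, add(mul(Z, SSSZ), SZ))))))
  →35  S^4(Z)

Term B:
  start: mul(add(add(SSZ, Z), add(Z, Z)), SZ)
  →1  mul(add(S(add(SZ, Z)), add(Z, Z)), SZ)
  →2  mul(S(add(add(SZ, Z), add(Z, Z))), SZ)
  →3  add(SZ, mul(add(add(SZ, Z), add(Z, Z)), SZ))
  →4  S(add(Z, mul(add(add(SZ, Z), add(Z, Z)), SZ)))
  →5  S(mul(add(add(SZ, Z), add(Z, Z)), SZ))
  →6  S(mul(add(S(add(Z, Z)), add(Z, Z)), SZ))
  →7  S(mul(S(add(add(Z, Z), add(Z, Z))), SZ))
  →8  S(add(SZ, mul(add(add(Z, Z), add(Z, Z)), SZ)))
  →9  S(S(add(Z, mul(add(add(Z, Z), add(Z, Z)), SZ))))
  →10  S(S(mul(add(add(Z, Z), add(Z, Z)), SZ)))
  →11  S(S(mul(add(Z, add(Z, Z)), SZ)))
  →12  S(S(mul(add(Z, Z), SZ)))
  →13  S(S(mul(Z, SZ)))
  →14  SSZ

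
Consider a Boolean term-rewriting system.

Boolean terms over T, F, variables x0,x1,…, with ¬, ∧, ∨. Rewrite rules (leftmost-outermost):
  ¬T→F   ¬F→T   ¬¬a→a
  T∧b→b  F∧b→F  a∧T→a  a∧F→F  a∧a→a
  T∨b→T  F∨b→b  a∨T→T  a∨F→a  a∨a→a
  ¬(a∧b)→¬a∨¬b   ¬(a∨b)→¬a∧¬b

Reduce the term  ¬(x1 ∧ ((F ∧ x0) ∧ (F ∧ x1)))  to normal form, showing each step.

Answer: normal form = T  (in 7 steps)

Derivation:
  start: ¬(x1 ∧ ((F ∧ x0) ∧ (F ∧ x1)))
  [1] ¬x1 ∨ ¬((F ∧ x0) ∧ (F ∧ x1))
  [2] ¬x1 ∨ (¬(F ∧ x0) ∨ ¬(F ∧ x1))
  [3] ¬x1 ∨ ((¬F ∨ ¬x0) ∨ ¬(F ∧ x1))
  [4] ¬x1 ∨ ((T ∨ ¬x0) ∨ ¬(F ∧ x1))
  [5] ¬x1 ∨ (T ∨ ¬(F ∧ x1))
  [6] ¬x1 ∨ T
  [7] T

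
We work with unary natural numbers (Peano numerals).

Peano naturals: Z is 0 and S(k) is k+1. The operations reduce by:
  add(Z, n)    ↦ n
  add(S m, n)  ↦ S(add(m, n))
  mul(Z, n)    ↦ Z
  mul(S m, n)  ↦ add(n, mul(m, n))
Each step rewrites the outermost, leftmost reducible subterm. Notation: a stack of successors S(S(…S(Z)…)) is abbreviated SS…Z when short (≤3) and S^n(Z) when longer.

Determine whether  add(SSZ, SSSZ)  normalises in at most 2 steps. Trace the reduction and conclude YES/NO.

  start: add(SSZ, SSSZ)
  [1] S(add(SZ, SSSZ))
  [2] S(S(add(Z, SSSZ)))

Answer: NO — after 2 steps the term is S(S(add(Z, SSSZ))), not yet normal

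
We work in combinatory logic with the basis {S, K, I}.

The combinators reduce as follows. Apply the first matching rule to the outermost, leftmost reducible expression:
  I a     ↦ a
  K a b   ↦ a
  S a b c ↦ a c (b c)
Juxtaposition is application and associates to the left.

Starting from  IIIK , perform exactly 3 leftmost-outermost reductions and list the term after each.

Answer: after 3 steps: K

Reduction:
  start: IIIK
  step 1: IIK
  step 2: IK
  step 3: K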